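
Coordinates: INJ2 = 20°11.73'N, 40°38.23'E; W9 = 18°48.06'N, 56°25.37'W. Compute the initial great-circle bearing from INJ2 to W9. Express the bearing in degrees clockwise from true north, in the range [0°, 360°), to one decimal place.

290.0°

INJ2: φ = +20.19550°, λ = +40.63717°
W9: φ = +18.80100°, λ = -56.42283°
Δλ = -97.0600°
y = sin Δλ · cos φ₂ = -0.939466
x = cos φ₁ sin φ₂ − sin φ₁ cos φ₂ cos Δλ = 0.342635
θ = atan2(y, x) = -69.9624° → 290.0376° (mod 360°)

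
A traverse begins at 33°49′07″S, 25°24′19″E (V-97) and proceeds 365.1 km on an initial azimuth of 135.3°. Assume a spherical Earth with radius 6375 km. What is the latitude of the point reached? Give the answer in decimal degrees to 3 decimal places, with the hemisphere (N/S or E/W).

36.118°S

V-97: φ = -33.81861°, λ = +25.40528°
δ = d/R = 365.1/6375 = 0.057271 rad
φ₂ = arcsin(sin φ₁ cos δ + cos φ₁ sin δ cos θ)
   = arcsin(-0.55657·0.99836 + 0.83080·0.05724·-0.71080) = -36.11833°
λ₂ = λ₁ + atan2(sin θ sin δ cos φ₁, cos δ − sin φ₁ sin φ₂) = 28.26215°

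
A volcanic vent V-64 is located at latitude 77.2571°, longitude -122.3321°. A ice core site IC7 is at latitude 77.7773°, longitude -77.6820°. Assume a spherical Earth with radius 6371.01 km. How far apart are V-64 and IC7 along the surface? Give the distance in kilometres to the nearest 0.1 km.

Δφ = 0.5202°,  Δλ = 44.6501°
a = sin²(Δφ/2) + cos φ₁ cos φ₂ sin²(Δλ/2) = 0.006759
c = 2·arcsin(√a) = 0.164612 rad = 9.4315°
d = R·c = 6371.01 × 0.164612 = 1048.7 km

1048.7 km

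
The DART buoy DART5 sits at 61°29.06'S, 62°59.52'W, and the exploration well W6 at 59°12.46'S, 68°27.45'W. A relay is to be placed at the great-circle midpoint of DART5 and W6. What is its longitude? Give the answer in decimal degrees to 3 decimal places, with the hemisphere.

DART5: φ = -61.48433°, λ = -62.99200°
W6: φ = -59.20767°, λ = -68.45750°
Bx = cos φ₂ cos Δλ = 0.509601,  By = cos φ₂ sin Δλ = -0.048759
φₘ = atan2(sin φ₁ + sin φ₂, √((cos φ₁ + Bx)² + By²)) = -60.37399°
λₘ = λ₁ + atan2(By, cos φ₁ + Bx) = -65.82020°

65.820°W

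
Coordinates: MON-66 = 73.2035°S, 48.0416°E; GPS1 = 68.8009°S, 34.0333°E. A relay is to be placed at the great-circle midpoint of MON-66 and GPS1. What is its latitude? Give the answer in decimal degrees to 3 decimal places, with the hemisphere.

71.132°S

Bx = cos φ₂ cos Δλ = 0.350856,  By = cos φ₂ sin Δλ = -0.087532
φₘ = atan2(sin φ₁ + sin φ₂, √((cos φ₁ + Bx)² + By²)) = -71.13226°
λₘ = λ₁ + atan2(By, cos φ₁ + Bx) = 40.25158°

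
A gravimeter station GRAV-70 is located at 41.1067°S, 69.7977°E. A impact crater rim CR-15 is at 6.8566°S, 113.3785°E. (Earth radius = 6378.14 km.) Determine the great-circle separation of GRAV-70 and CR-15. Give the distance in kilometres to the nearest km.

5750 km

Δφ = 34.2501°,  Δλ = 43.5808°
a = sin²(Δφ/2) + cos φ₁ cos φ₂ sin²(Δλ/2) = 0.189792
c = 2·arcsin(√a) = 0.901524 rad = 51.6535°
d = R·c = 6378.14 × 0.901524 = 5750.0 km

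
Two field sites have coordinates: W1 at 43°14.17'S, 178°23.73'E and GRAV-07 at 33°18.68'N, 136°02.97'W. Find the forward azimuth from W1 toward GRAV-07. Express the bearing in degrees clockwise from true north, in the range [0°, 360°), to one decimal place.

36.7°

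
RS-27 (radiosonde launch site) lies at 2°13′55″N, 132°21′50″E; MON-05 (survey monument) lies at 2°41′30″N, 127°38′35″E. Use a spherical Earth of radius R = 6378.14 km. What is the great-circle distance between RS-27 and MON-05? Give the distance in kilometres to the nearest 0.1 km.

527.5 km

RS-27: φ = +2.23194°, λ = +132.36389°
MON-05: φ = +2.69167°, λ = +127.64306°
Δφ = 0.4597°,  Δλ = -4.7208°
a = sin²(Δφ/2) + cos φ₁ cos φ₂ sin²(Δλ/2) = 0.001709
c = 2·arcsin(√a) = 0.082708 rad = 4.7388°
d = R·c = 6378.14 × 0.082708 = 527.5 km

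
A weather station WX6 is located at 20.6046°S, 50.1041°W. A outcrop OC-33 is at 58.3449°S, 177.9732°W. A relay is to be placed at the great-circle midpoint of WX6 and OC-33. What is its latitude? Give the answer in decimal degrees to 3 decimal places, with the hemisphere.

58.386°S

Bx = cos φ₂ cos Δλ = -0.322156,  By = cos φ₂ sin Δλ = -0.414289
φₘ = atan2(sin φ₁ + sin φ₂, √((cos φ₁ + Bx)² + By²)) = -58.38562°
λₘ = λ₁ + atan2(By, cos φ₁ + Bx) = -84.11853°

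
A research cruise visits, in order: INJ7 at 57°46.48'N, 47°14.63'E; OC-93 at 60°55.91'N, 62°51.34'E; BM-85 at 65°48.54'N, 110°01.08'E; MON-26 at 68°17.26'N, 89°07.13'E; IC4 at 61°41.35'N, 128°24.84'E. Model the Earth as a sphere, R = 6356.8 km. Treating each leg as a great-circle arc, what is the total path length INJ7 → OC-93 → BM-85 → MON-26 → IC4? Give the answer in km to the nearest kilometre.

INJ7: φ = +57.77467°, λ = +47.24383°
OC-93: φ = +60.93183°, λ = +62.85567°
BM-85: φ = +65.80900°, λ = +110.01800°
MON-26: φ = +68.28767°, λ = +89.11883°
IC4: φ = +61.68917°, λ = +128.41400°
INJ7→OC-93: c = 0.148973 rad, d = 946.99 km
OC-93→BM-85: c = 0.369093 rad, d = 2346.25 km
BM-85→MON-26: c = 0.147845 rad, d = 939.82 km
MON-26→IC4: c = 0.305470 rad, d = 1941.81 km
Total = 946.99 + 2346.25 + 939.82 + 1941.81 = 6174.88 km

6175 km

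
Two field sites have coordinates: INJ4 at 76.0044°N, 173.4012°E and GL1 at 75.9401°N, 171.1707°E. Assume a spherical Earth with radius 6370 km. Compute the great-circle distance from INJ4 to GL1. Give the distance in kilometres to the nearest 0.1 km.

60.5 km

Δφ = -0.0643°,  Δλ = -2.2305°
a = sin²(Δφ/2) + cos φ₁ cos φ₂ sin²(Δλ/2) = 0.000023
c = 2·arcsin(√a) = 0.009502 rad = 0.5444°
d = R·c = 6370 × 0.009502 = 60.5 km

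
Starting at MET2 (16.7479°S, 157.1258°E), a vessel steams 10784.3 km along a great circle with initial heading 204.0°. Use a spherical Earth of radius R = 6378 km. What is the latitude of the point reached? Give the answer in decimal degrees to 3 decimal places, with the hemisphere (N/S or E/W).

56.510°S

δ = d/R = 10784.3/6378 = 1.690859 rad
φ₂ = arcsin(sin φ₁ cos δ + cos φ₁ sin δ cos θ)
   = arcsin(-0.28816·-0.11977 + 0.95758·0.99280·-0.91355) = -56.51005°
λ₂ = λ₁ + atan2(sin θ sin δ cos φ₁, cos δ − sin φ₁ sin φ₂) = 24.16456°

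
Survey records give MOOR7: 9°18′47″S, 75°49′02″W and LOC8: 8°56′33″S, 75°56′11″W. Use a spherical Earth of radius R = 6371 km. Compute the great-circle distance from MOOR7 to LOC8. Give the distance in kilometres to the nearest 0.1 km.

MOOR7: φ = -9.31306°, λ = -75.81722°
LOC8: φ = -8.94250°, λ = -75.93639°
Δφ = 0.3706°,  Δλ = -0.1192°
a = sin²(Δφ/2) + cos φ₁ cos φ₂ sin²(Δλ/2) = 0.000012
c = 2·arcsin(√a) = 0.006786 rad = 0.3888°
d = R·c = 6371 × 0.006786 = 43.2 km

43.2 km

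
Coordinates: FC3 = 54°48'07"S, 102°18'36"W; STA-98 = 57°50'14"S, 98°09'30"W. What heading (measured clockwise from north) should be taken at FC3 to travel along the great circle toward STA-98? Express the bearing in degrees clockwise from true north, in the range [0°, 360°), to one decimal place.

144.5°

FC3: φ = -54.80194°, λ = -102.31000°
STA-98: φ = -57.83722°, λ = -98.15833°
Δλ = 4.1517°
y = sin Δλ · cos φ₂ = 0.038539
x = cos φ₁ sin φ₂ − sin φ₁ cos φ₂ cos Δλ = -0.054092
θ = atan2(y, x) = 144.5315° → 144.5315° (mod 360°)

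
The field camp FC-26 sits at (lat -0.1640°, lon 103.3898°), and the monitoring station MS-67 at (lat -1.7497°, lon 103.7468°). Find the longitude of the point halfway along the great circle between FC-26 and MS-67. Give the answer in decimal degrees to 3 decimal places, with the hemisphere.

Bx = cos φ₂ cos Δλ = 0.999514,  By = cos φ₂ sin Δλ = 0.006228
φₘ = atan2(sin φ₁ + sin φ₂, √((cos φ₁ + Bx)² + By²)) = -0.95685°
λₘ = λ₁ + atan2(By, cos φ₁ + Bx) = 103.56826°

103.568°E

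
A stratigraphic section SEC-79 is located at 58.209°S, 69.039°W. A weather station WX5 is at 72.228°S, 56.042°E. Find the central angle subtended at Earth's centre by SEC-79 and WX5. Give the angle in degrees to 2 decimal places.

Δφ = -14.0190°,  Δλ = 125.0810°
a = sin²(Δφ/2) + cos φ₁ cos φ₂ sin²(Δλ/2) = 0.141502
c = 2·arcsin(√a) = 0.771314 rad = 44.1931°

44.19°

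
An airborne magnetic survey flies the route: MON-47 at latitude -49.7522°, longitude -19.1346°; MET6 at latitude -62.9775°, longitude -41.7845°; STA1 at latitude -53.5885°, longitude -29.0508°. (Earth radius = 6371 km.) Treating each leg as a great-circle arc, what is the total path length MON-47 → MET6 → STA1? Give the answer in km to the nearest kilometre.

3283 km

MON-47→MET6: c = 0.314865 rad, d = 2006.00 km
MET6→STA1: c = 0.200483 rad, d = 1277.28 km
Total = 2006.00 + 1277.28 = 3283.28 km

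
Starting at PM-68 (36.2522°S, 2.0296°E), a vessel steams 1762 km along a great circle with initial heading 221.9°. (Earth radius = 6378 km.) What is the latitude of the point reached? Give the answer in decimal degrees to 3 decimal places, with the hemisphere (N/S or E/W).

δ = d/R = 1762/6378 = 0.276262 rad
φ₂ = arcsin(sin φ₁ cos δ + cos φ₁ sin δ cos θ)
   = arcsin(-0.59134·0.96208 + 0.80642·0.27276·-0.74431) = -47.10795°
λ₂ = λ₁ + atan2(sin θ sin δ cos φ₁, cos δ − sin φ₁ sin φ₂) = -13.49411°

47.108°S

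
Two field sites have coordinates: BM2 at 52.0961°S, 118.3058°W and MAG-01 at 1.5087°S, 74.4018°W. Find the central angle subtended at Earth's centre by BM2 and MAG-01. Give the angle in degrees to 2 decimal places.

62.40°

Δφ = 50.5874°,  Δλ = 43.9040°
a = sin²(Δφ/2) + cos φ₁ cos φ₂ sin²(Δλ/2) = 0.268373
c = 2·arcsin(√a) = 1.089133 rad = 62.4027°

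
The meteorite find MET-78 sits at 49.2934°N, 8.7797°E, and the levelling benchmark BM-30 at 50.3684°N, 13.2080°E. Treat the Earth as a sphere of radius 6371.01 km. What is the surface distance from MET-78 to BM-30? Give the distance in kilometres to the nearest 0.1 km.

Δφ = 1.0750°,  Δλ = 4.4283°
a = sin²(Δφ/2) + cos φ₁ cos φ₂ sin²(Δλ/2) = 0.000709
c = 2·arcsin(√a) = 0.053258 rad = 3.0514°
d = R·c = 6371.01 × 0.053258 = 339.3 km

339.3 km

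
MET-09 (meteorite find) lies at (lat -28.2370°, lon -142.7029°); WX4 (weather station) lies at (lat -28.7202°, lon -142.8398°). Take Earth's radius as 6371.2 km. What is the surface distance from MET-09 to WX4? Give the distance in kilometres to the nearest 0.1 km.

55.4 km

Δφ = -0.4832°,  Δλ = -0.1369°
a = sin²(Δφ/2) + cos φ₁ cos φ₂ sin²(Δλ/2) = 0.000019
c = 2·arcsin(√a) = 0.008691 rad = 0.4980°
d = R·c = 6371.2 × 0.008691 = 55.4 km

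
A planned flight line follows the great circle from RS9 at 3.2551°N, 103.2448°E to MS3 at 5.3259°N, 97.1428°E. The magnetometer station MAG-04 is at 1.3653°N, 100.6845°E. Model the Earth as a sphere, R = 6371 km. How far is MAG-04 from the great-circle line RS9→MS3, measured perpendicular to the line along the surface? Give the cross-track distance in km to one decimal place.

291.1 km

δ₁₃ = central angle RS9→MAG-04 = 0.055509 rad  (haversine)
θ₁₃ = bearing RS9→MAG-04 = 233.604°,  θ₁₂ = bearing RS9→MS3 = 289.005°
dₓₜ = R·arcsin(sin δ₁₃ · sin(θ₁₃ − θ₁₂)) = 6371·arcsin(0.05548·sin(-55.402°)) = -291.060 km
|dₓₜ| = 291.060 km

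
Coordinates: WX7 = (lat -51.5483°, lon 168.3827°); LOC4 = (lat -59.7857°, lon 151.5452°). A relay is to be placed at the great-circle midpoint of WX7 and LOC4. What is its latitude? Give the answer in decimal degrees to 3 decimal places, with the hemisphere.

Bx = cos φ₂ cos Δλ = 0.481662,  By = cos φ₂ sin Δλ = -0.145766
φₘ = atan2(sin φ₁ + sin φ₂, √((cos φ₁ + Bx)² + By²)) = -55.95229°
λₘ = λ₁ + atan2(By, cos φ₁ + Bx) = 160.85792°

55.952°S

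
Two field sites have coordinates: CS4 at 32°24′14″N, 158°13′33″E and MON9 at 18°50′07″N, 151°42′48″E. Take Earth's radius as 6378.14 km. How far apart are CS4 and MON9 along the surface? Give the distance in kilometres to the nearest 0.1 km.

CS4: φ = +32.40389°, λ = +158.22583°
MON9: φ = +18.83528°, λ = +151.71333°
Δφ = -13.5686°,  Δλ = -6.5125°
a = sin²(Δφ/2) + cos φ₁ cos φ₂ sin²(Δλ/2) = 0.016533
c = 2·arcsin(√a) = 0.257878 rad = 14.7753°
d = R·c = 6378.14 × 0.257878 = 1644.8 km

1644.8 km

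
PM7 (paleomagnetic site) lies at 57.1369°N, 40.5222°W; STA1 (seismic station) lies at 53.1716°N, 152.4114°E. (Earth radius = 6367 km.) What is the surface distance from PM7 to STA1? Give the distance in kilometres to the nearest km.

Δφ = -3.9653°,  Δλ = -167.0664°
a = sin²(Δφ/2) + cos φ₁ cos φ₂ sin²(Δλ/2) = 0.322337
c = 2·arcsin(√a) = 1.207533 rad = 69.1865°
d = R·c = 6367 × 1.207533 = 7688.4 km

7688 km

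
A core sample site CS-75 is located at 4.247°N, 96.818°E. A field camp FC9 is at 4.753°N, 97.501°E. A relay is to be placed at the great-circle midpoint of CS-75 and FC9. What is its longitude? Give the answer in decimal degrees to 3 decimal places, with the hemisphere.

Bx = cos φ₂ cos Δλ = 0.996490,  By = cos φ₂ sin Δλ = 0.011879
φₘ = atan2(sin φ₁ + sin φ₂, √((cos φ₁ + Bx)² + By²)) = 4.50008°
λₘ = λ₁ + atan2(By, cos φ₁ + Bx) = 97.15938°

97.159°E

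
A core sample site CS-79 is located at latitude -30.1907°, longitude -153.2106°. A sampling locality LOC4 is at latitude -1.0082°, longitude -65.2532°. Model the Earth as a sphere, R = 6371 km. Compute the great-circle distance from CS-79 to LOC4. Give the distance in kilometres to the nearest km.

Δφ = 29.1825°,  Δλ = 87.9574°
a = sin²(Δφ/2) + cos φ₁ cos φ₂ sin²(Δλ/2) = 0.480174
c = 2·arcsin(√a) = 1.531134 rad = 87.7275°
d = R·c = 6371 × 1.531134 = 9754.9 km

9755 km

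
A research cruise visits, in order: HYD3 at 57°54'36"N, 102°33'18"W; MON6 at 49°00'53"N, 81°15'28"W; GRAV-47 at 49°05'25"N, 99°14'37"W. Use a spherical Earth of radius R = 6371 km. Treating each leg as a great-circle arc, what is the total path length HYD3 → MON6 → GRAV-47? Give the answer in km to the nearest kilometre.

3018 km

HYD3: φ = +57.91000°, λ = -102.55500°
MON6: φ = +49.01472°, λ = -81.25778°
GRAV-47: φ = +49.09028°, λ = -99.24361°
HYD3→MON6: c = 0.268469 rad, d = 1710.42 km
MON6→GRAV-47: c = 0.205248 rad, d = 1307.64 km
Total = 1710.42 + 1307.64 = 3018.06 km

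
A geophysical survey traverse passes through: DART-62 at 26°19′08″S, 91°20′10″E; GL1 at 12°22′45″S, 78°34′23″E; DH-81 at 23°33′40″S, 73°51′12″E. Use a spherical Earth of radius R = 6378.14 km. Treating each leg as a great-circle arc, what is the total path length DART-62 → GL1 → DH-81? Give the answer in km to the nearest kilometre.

DART-62: φ = -26.31889°, λ = +91.33611°
GL1: φ = -12.37917°, λ = +78.57306°
DH-81: φ = -23.56111°, λ = +73.85333°
DART-62→GL1: c = 0.321008 rad, d = 2047.43 km
GL1→DH-81: c = 0.210242 rad, d = 1340.95 km
Total = 2047.43 + 1340.95 = 3388.39 km

3388 km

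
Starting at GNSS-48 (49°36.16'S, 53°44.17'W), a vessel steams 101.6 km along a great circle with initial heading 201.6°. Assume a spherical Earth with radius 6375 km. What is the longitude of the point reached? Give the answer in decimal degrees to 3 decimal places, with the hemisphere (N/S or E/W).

GNSS-48: φ = -49.60267°, λ = -53.73617°
δ = d/R = 101.6/6375 = 0.015937 rad
φ₂ = arcsin(sin φ₁ cos δ + cos φ₁ sin δ cos θ)
   = arcsin(-0.76157·0.99987 + 0.64808·0.01594·-0.92978) = -50.45050°
λ₂ = λ₁ + atan2(sin θ sin δ cos φ₁, cos δ − sin φ₁ sin φ₂) = -54.26407°

54.264°W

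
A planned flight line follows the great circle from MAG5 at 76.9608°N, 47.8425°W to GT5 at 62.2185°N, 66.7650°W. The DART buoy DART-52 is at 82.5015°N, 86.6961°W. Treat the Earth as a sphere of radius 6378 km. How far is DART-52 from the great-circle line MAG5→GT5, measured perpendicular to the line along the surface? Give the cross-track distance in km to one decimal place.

875.9 km

δ₁₃ = central angle MAG5→DART-52 = 0.149715 rad  (haversine)
θ₁₃ = bearing MAG5→DART-52 = 326.711°,  θ₁₂ = bearing MAG5→GT5 = 213.320°
dₓₜ = R·arcsin(sin δ₁₃ · sin(θ₁₃ − θ₁₂)) = 6378·arcsin(0.14916·sin(113.391°)) = 875.889 km
|dₓₜ| = 875.889 km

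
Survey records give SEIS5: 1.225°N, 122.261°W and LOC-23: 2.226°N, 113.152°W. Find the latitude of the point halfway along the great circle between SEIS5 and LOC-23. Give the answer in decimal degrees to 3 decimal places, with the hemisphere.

1.731°N

Bx = cos φ₂ cos Δλ = 0.986644,  By = cos φ₂ sin Δλ = 0.158194
φₘ = atan2(sin φ₁ + sin φ₂, √((cos φ₁ + Bx)² + By²)) = 1.73096°
λₘ = λ₁ + atan2(By, cos φ₁ + Bx) = -117.70770°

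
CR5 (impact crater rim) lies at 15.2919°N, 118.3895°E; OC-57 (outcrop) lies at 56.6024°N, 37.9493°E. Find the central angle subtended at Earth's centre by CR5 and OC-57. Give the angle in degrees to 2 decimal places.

Δφ = 41.3105°,  Δλ = -80.4402°
a = sin²(Δφ/2) + cos φ₁ cos φ₂ sin²(Δλ/2) = 0.345817
c = 2·arcsin(√a) = 1.257322 rad = 72.0392°

72.04°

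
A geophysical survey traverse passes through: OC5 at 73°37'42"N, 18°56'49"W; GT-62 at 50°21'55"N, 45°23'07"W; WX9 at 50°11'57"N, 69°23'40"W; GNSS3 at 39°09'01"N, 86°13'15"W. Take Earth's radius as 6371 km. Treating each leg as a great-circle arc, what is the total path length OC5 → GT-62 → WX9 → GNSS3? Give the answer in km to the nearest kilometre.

OC5: φ = +73.62833°, λ = -18.94694°
GT-62: φ = +50.36528°, λ = -45.38528°
WX9: φ = +50.19917°, λ = -69.39444°
GNSS3: φ = +39.15028°, λ = -86.22083°
OC5→GT-62: c = 0.451264 rad, d = 2875.00 km
GT-62→WX9: c = 0.266618 rad, d = 1698.62 km
WX9→GNSS3: c = 0.283040 rad, d = 1803.25 km
Total = 2875.00 + 1698.62 + 1803.25 = 6376.87 km

6377 km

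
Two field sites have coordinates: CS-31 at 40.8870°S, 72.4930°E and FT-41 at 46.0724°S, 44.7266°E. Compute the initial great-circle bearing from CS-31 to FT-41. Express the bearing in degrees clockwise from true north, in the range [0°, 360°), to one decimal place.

Δλ = -27.7664°
y = sin Δλ · cos φ₂ = -0.323195
x = cos φ₁ sin φ₂ − sin φ₁ cos φ₂ cos Δλ = -0.142667
θ = atan2(y, x) = -113.8180° → 246.1820° (mod 360°)

246.2°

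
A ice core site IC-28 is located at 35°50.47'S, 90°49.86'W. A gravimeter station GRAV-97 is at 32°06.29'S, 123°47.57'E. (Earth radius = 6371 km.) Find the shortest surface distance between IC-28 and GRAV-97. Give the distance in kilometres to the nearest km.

11643 km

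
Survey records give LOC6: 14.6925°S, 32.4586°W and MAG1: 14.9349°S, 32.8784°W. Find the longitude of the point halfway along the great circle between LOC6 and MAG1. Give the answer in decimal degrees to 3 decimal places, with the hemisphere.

32.668°W

Bx = cos φ₂ cos Δλ = 0.966193,  By = cos φ₂ sin Δλ = -0.007079
φₘ = atan2(sin φ₁ + sin φ₂, √((cos φ₁ + Bx)² + By²)) = -14.81380°
λₘ = λ₁ + atan2(By, cos φ₁ + Bx) = -32.66838°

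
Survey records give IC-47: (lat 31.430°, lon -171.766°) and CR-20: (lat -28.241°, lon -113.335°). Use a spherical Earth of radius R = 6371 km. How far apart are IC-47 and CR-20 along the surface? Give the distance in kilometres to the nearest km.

Δφ = -59.6710°,  Δλ = 58.4310°
a = sin²(Δφ/2) + cos φ₁ cos φ₂ sin²(Δλ/2) = 0.426603
c = 2·arcsin(√a) = 1.423469 rad = 81.5588°
d = R·c = 6371 × 1.423469 = 9068.9 km

9069 km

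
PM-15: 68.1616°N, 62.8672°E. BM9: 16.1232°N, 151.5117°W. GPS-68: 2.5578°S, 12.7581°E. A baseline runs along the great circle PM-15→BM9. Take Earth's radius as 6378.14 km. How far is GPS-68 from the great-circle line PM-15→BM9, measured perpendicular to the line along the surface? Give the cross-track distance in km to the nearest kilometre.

δ₁₃ = central angle PM-15→GPS-68 = 1.372596 rad  (haversine)
θ₁₃ = bearing PM-15→GPS-68 = 231.426°,  θ₁₂ = bearing PM-15→BM9 = 32.876°
dₓₜ = R·arcsin(sin δ₁₃ · sin(θ₁₃ − θ₁₂)) = 6378.14·arcsin(0.98042·sin(198.550°)) = -2023.132 km
|dₓₜ| = 2023.132 km

2023 km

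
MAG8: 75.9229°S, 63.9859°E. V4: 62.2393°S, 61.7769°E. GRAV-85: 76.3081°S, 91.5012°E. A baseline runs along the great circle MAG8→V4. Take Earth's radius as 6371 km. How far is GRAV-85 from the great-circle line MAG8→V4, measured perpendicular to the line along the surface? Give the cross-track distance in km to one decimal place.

δ₁₃ = central angle MAG8→GRAV-85 = 0.114384 rad  (haversine)
θ₁₃ = bearing MAG8→GRAV-85 = 106.645°,  θ₁₂ = bearing MAG8→V4 = 355.654°
dₓₜ = R·arcsin(sin δ₁₃ · sin(θ₁₃ − θ₁₂)) = 6371·arcsin(0.11413·sin(-249.009°)) = 680.187 km
|dₓₜ| = 680.187 km

680.2 km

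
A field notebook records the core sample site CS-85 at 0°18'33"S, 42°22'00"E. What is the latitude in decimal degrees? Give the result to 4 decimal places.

0.3092°S

0° + 18′/60 + 33″/3600 = 0 + 0.30000 + 0.00917 = 0.3092°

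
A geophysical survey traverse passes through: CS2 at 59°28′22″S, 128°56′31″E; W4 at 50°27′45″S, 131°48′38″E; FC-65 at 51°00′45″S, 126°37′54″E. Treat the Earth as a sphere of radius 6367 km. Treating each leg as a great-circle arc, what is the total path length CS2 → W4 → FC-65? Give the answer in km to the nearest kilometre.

1387 km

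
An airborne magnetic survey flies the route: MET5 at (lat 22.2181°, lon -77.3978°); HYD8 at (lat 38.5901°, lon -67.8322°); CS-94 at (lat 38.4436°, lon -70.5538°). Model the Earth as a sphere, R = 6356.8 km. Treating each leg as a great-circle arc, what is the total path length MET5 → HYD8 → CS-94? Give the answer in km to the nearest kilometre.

MET5→HYD8: c = 0.319505 rad, d = 2031.03 km
HYD8→CS-94: c = 0.037252 rad, d = 236.81 km
Total = 2031.03 + 236.81 = 2267.84 km

2268 km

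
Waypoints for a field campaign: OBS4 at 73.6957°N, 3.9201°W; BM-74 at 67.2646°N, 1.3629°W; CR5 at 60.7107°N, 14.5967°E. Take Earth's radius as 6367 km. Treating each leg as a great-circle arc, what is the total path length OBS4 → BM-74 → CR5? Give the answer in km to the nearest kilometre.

OBS4→BM-74: c = 0.113204 rad, d = 720.77 km
BM-74→CR5: c = 0.166461 rad, d = 1059.86 km
Total = 720.77 + 1059.86 = 1780.63 km

1781 km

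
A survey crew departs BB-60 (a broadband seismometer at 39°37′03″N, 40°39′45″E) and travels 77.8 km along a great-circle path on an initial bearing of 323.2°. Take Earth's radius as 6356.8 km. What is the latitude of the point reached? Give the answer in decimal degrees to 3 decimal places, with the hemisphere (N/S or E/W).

40.178°N

BB-60: φ = +39.61750°, λ = +40.66250°
δ = d/R = 77.8/6356.8 = 0.012239 rad
φ₂ = arcsin(sin φ₁ cos δ + cos φ₁ sin δ cos θ)
   = arcsin(0.63766·0.99993 + 0.77032·0.01224·0.80073) = 40.17771°
λ₂ = λ₁ + atan2(sin θ sin δ cos φ₁, cos δ − sin φ₁ sin φ₂) = 40.11273°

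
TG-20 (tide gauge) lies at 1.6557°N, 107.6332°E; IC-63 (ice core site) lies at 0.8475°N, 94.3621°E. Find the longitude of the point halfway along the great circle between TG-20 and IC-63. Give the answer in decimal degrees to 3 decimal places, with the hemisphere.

100.997°E

Bx = cos φ₂ cos Δλ = 0.973188,  By = cos φ₂ sin Δλ = -0.229534
φₘ = atan2(sin φ₁ + sin φ₂, √((cos φ₁ + Bx)² + By²)) = 1.26004°
λₘ = λ₁ + atan2(By, cos φ₁ + Bx) = 100.99662°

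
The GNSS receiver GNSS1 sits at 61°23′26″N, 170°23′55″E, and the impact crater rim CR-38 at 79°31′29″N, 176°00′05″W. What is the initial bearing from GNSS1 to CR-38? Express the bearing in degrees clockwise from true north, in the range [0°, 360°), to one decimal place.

7.7°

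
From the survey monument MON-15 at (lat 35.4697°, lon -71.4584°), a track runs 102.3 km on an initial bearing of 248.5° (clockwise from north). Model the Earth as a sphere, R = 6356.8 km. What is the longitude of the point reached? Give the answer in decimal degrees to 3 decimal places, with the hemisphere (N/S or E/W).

δ = d/R = 102.3/6356.8 = 0.016093 rad
φ₂ = arcsin(sin φ₁ cos δ + cos φ₁ sin δ cos θ)
   = arcsin(0.58027·0.99987 + 0.81442·0.01609·-0.36650) = 35.12722°
λ₂ = λ₁ + atan2(sin θ sin δ cos φ₁, cos δ − sin φ₁ sin φ₂) = -72.50735°

72.507°W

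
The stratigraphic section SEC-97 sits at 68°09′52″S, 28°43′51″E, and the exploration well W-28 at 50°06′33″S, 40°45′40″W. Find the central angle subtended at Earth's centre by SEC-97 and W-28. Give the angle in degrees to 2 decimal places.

37.27°

SEC-97: φ = -68.16444°, λ = +28.73083°
W-28: φ = -50.10917°, λ = -40.76111°
Δφ = 18.0553°,  Δλ = -69.4919°
a = sin²(Δφ/2) + cos φ₁ cos φ₂ sin²(Δλ/2) = 0.102105
c = 2·arcsin(√a) = 0.650486 rad = 37.2701°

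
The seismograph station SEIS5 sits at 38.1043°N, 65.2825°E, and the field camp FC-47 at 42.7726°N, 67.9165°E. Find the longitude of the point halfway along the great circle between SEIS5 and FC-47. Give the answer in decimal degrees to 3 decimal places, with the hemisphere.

Bx = cos φ₂ cos Δλ = 0.733279,  By = cos φ₂ sin Δλ = 0.033734
φₘ = atan2(sin φ₁ + sin φ₂, √((cos φ₁ + Bx)² + By²)) = 40.44591°
λₘ = λ₁ + atan2(By, cos φ₁ + Bx) = 66.55374°

66.554°E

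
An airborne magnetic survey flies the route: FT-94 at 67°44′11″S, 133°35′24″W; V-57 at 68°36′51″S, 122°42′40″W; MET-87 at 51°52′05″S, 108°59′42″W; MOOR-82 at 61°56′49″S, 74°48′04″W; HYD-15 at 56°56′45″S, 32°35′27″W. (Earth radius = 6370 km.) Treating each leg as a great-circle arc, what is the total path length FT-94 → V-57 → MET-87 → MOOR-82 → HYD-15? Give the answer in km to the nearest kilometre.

7182 km

FT-94: φ = -67.73639°, λ = -133.59000°
V-57: φ = -68.61417°, λ = -122.71111°
MET-87: φ = -51.86806°, λ = -108.99500°
MOOR-82: φ = -61.94694°, λ = -74.80111°
HYD-15: φ = -56.94583°, λ = -32.59083°
FT-94→V-57: c = 0.072129 rad, d = 459.46 km
V-57→MET-87: c = 0.313792 rad, d = 1998.86 km
MET-87→MOOR-82: c = 0.364307 rad, d = 2320.64 km
MOOR-82→HYD-15: c = 0.377265 rad, d = 2403.18 km
Total = 459.46 + 1998.86 + 2320.64 + 2403.18 = 7182.13 km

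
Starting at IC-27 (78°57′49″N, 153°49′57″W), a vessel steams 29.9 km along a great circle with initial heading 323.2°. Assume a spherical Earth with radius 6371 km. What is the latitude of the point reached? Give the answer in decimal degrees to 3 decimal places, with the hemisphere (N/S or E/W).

79.178°N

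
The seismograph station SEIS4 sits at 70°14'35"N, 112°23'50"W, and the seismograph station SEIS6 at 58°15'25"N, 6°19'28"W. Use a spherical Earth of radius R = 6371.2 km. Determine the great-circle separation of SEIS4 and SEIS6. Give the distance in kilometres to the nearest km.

4594 km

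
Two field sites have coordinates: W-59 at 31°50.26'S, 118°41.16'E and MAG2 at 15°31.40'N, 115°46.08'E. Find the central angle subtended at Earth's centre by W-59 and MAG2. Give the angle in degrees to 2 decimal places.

47.44°

W-59: φ = -31.83767°, λ = +118.68600°
MAG2: φ = +15.52333°, λ = +115.76800°
Δφ = 47.3610°,  Δλ = -2.9180°
a = sin²(Δφ/2) + cos φ₁ cos φ₂ sin²(Δλ/2) = 0.161842
c = 2·arcsin(√a) = 0.828047 rad = 47.4436°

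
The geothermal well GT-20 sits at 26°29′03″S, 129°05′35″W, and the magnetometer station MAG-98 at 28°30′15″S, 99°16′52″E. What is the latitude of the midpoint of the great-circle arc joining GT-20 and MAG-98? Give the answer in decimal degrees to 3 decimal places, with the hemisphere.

51.782°S

GT-20: φ = -26.48417°, λ = -129.09306°
MAG-98: φ = -28.50417°, λ = +99.28111°
Bx = cos φ₂ cos Δλ = -0.583743,  By = cos φ₂ sin Δλ = -0.656889
φₘ = atan2(sin φ₁ + sin φ₂, √((cos φ₁ + Bx)² + By²)) = -51.78241°
λₘ = λ₁ + atan2(By, cos φ₁ + Bx) = 166.26430°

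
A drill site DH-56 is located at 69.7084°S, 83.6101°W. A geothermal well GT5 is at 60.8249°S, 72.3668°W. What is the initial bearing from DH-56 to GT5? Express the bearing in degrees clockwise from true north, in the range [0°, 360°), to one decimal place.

33.1°

Δλ = 11.2433°
y = sin Δλ · cos φ₂ = 0.095047
x = cos φ₁ sin φ₂ − sin φ₁ cos φ₂ cos Δλ = 0.145651
θ = atan2(y, x) = 33.1271° → 33.1271° (mod 360°)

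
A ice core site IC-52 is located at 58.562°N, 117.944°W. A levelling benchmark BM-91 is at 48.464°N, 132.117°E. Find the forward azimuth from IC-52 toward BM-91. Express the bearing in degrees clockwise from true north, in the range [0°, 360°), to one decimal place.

313.1°

Δλ = -109.9390°
y = sin Δλ · cos φ₂ = -0.623342
x = cos φ₁ sin φ₂ − sin φ₁ cos φ₂ cos Δλ = 0.583352
θ = atan2(y, x) = -46.8981° → 313.1019° (mod 360°)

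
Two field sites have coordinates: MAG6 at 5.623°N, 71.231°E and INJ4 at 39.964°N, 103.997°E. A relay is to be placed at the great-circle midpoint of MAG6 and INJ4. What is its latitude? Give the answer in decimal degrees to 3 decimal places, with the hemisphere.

23.639°N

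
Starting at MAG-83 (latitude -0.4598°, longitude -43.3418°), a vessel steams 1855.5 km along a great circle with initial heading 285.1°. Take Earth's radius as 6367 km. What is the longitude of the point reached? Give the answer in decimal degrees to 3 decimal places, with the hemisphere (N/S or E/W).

59.484°W

δ = d/R = 1855.5/6367 = 0.291425 rad
φ₂ = arcsin(sin φ₁ cos δ + cos φ₁ sin δ cos θ)
   = arcsin(-0.00802·0.95784 + 0.99997·0.28732·0.26050) = 3.85079°
λ₂ = λ₁ + atan2(sin θ sin δ cos φ₁, cos δ − sin φ₁ sin φ₂) = -59.48413°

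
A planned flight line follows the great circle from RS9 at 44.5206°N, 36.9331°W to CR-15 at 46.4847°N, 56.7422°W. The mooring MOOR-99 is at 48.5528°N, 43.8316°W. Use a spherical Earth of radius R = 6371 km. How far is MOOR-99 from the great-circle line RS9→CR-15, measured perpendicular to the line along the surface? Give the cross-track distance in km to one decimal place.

δ₁₃ = central angle RS9→MOOR-99 = 0.108608 rad  (haversine)
θ₁₃ = bearing RS9→MOOR-99 = 312.821°,  θ₁₂ = bearing RS9→CR-15 = 285.073°
dₓₜ = R·arcsin(sin δ₁₃ · sin(θ₁₃ − θ₁₂)) = 6371·arcsin(0.10839·sin(27.748°)) = 321.664 km
|dₓₜ| = 321.664 km

321.7 km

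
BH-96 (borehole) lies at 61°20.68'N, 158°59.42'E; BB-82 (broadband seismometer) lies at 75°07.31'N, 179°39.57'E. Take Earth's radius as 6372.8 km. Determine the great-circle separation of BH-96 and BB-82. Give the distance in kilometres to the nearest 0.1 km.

BH-96: φ = +61.34467°, λ = +158.99033°
BB-82: φ = +75.12183°, λ = +179.65950°
Δφ = 13.7772°,  Δλ = 20.6692°
a = sin²(Δφ/2) + cos φ₁ cos φ₂ sin²(Δλ/2) = 0.018348
c = 2·arcsin(√a) = 0.271745 rad = 15.5698°
d = R·c = 6372.8 × 0.271745 = 1731.8 km

1731.8 km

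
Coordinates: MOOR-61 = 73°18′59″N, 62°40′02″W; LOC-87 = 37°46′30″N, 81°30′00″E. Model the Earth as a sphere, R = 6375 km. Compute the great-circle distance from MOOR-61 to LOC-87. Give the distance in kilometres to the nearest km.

7371 km

MOOR-61: φ = +73.31639°, λ = -62.66722°
LOC-87: φ = +37.77500°, λ = +81.50000°
Δφ = -35.5414°,  Δλ = 144.1672°
a = sin²(Δφ/2) + cos φ₁ cos φ₂ sin²(Δλ/2) = 0.298597
c = 2·arcsin(√a) = 1.156216 rad = 66.2463°
d = R·c = 6375 × 1.156216 = 7370.9 km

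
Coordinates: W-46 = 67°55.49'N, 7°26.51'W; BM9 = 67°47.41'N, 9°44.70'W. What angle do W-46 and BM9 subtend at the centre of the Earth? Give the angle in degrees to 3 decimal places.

0.878°

W-46: φ = +67.92483°, λ = -7.44183°
BM9: φ = +67.79017°, λ = -9.74500°
Δφ = -0.1347°,  Δλ = -2.3032°
a = sin²(Δφ/2) + cos φ₁ cos φ₂ sin²(Δλ/2) = 0.000059
c = 2·arcsin(√a) = 0.015331 rad = 0.8784°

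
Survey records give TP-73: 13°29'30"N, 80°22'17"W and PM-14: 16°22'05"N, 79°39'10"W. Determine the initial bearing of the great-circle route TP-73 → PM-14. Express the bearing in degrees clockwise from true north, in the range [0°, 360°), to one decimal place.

13.5°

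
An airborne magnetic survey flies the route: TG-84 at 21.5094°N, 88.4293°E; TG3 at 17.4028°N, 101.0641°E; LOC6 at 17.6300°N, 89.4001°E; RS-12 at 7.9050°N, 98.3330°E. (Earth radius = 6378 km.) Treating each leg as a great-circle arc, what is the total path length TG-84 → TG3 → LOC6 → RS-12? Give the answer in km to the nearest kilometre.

4093 km

TG-84→TG3: c = 0.219831 rad, d = 1402.08 km
TG3→LOC6: c = 0.194145 rad, d = 1238.26 km
LOC6→RS-12: c = 0.227735 rad, d = 1452.49 km
Total = 1402.08 + 1238.26 + 1452.49 = 4092.83 km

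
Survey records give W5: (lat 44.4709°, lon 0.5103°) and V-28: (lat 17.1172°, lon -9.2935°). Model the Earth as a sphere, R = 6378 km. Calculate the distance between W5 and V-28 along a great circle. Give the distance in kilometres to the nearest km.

Δφ = -27.3537°,  Δλ = -9.8038°
a = sin²(Δφ/2) + cos φ₁ cos φ₂ sin²(Δλ/2) = 0.060886
c = 2·arcsin(√a) = 0.498653 rad = 28.5707°
d = R·c = 6378 × 0.498653 = 3180.4 km

3180 km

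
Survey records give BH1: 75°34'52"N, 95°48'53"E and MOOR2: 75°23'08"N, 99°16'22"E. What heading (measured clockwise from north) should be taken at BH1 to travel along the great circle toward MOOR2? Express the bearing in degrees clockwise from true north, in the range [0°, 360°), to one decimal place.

BH1: φ = +75.58111°, λ = +95.81472°
MOOR2: φ = +75.38556°, λ = +99.27278°
Δλ = 3.4581°
y = sin Δλ · cos φ₂ = 0.015219
x = cos φ₁ sin φ₂ − sin φ₁ cos φ₂ cos Δλ = -0.002968
θ = atan2(y, x) = 101.0358° → 101.0358° (mod 360°)

101.0°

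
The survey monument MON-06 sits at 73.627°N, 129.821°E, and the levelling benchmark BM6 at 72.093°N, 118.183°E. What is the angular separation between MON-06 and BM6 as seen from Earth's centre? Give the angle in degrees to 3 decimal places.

3.749°

Δφ = -1.5340°,  Δλ = -11.6380°
a = sin²(Δφ/2) + cos φ₁ cos φ₂ sin²(Δλ/2) = 0.001070
c = 2·arcsin(√a) = 0.065437 rad = 3.7493°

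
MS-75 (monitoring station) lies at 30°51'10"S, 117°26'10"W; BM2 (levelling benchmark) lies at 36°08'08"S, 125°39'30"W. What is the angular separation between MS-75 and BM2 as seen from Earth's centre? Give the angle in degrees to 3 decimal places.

8.650°

MS-75: φ = -30.85278°, λ = -117.43611°
BM2: φ = -36.13556°, λ = -125.65833°
Δφ = -5.2828°,  Δλ = -8.2222°
a = sin²(Δφ/2) + cos φ₁ cos φ₂ sin²(Δλ/2) = 0.005687
c = 2·arcsin(√a) = 0.150971 rad = 8.6500°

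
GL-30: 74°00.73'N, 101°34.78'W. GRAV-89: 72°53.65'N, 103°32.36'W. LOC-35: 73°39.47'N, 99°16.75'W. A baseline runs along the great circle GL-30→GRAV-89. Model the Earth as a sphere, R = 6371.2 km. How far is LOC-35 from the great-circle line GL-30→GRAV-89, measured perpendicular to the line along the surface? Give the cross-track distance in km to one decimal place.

GL-30: φ = +74.01217°, λ = -101.57967°
GRAV-89: φ = +72.89417°, λ = -103.53933°
LOC-35: φ = +73.65783°, λ = -99.27917°
δ₁₃ = central angle GL-30→LOC-35 = 0.012774 rad  (haversine)
θ₁₃ = bearing GL-30→LOC-35 = 117.845°,  θ₁₂ = bearing GL-30→GRAV-89 = 207.470°
dₓₜ = R·arcsin(sin δ₁₃ · sin(θ₁₃ − θ₁₂)) = 6371.2·arcsin(0.01277·sin(-89.625°)) = -81.383 km
|dₓₜ| = 81.383 km

81.4 km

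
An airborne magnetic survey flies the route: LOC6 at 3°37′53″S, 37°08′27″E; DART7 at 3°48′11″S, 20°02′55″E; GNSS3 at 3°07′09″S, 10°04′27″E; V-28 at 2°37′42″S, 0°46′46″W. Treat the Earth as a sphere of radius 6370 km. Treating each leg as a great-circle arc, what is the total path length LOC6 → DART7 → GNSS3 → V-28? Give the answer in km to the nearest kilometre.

LOC6: φ = -3.63139°, λ = +37.14083°
DART7: φ = -3.80306°, λ = +20.04861°
GNSS3: φ = -3.11917°, λ = +10.07417°
V-28: φ = -2.62833°, λ = -0.77944°
LOC6→DART7: c = 0.297698 rad, d = 1896.34 km
DART7→GNSS3: c = 0.174177 rad, d = 1109.51 km
GNSS3→V-28: c = 0.189386 rad, d = 1206.39 km
Total = 1896.34 + 1109.51 + 1206.39 = 4212.23 km

4212 km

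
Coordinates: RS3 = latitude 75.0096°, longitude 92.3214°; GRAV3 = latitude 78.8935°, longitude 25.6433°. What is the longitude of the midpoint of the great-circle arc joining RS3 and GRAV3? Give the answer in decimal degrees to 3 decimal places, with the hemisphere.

Bx = cos φ₂ cos Δλ = 0.076263,  By = cos φ₂ sin Δλ = -0.176894
φₘ = atan2(sin φ₁ + sin φ₂, √((cos φ₁ + Bx)² + By²)) = 78.99263°
λₘ = λ₁ + atan2(By, cos φ₁ + Bx) = 64.47980°

64.480°E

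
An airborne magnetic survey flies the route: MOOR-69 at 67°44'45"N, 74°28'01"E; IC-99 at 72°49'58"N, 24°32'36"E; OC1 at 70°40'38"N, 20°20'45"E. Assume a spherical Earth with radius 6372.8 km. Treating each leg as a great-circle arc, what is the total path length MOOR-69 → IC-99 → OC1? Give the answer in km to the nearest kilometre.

2173 km

MOOR-69: φ = +67.74583°, λ = +74.46694°
IC-99: φ = +72.83278°, λ = +24.54333°
OC1: φ = +70.67722°, λ = +20.34583°
MOOR-69→IC-99: c = 0.296909 rad, d = 1892.14 km
IC-99→OC1: c = 0.044039 rad, d = 280.65 km
Total = 1892.14 + 280.65 = 2172.80 km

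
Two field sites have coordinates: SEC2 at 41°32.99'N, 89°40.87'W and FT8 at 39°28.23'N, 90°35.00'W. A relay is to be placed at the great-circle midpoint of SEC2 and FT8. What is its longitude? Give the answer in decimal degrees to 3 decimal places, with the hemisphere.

SEC2: φ = +41.54983°, λ = -89.68117°
FT8: φ = +39.47050°, λ = -90.58333°
Bx = cos φ₂ cos Δλ = 0.771856,  By = cos φ₂ sin Δλ = -0.012154
φₘ = atan2(sin φ₁ + sin φ₂, √((cos φ₁ + Bx)² + By²)) = 40.51104°
λₘ = λ₁ + atan2(By, cos φ₁ + Bx) = -90.13924°

90.139°W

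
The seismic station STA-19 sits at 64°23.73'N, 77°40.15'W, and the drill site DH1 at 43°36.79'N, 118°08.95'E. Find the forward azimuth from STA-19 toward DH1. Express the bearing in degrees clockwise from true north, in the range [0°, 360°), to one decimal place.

STA-19: φ = +64.39550°, λ = -77.66917°
DH1: φ = +43.61317°, λ = +118.14917°
Δλ = -164.1817°
y = sin Δλ · cos φ₂ = -0.197357
x = cos φ₁ sin φ₂ − sin φ₁ cos φ₂ cos Δλ = 0.926284
θ = atan2(y, x) = -12.0278° → 347.9722° (mod 360°)

348.0°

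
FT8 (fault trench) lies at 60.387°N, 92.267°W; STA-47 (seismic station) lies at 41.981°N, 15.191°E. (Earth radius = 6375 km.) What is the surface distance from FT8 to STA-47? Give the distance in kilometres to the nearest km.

Δφ = -18.4060°,  Δλ = 107.4580°
a = sin²(Δφ/2) + cos φ₁ cos φ₂ sin²(Δλ/2) = 0.264342
c = 2·arcsin(√a) = 1.080014 rad = 61.8802°
d = R·c = 6375 × 1.080014 = 6885.1 km

6885 km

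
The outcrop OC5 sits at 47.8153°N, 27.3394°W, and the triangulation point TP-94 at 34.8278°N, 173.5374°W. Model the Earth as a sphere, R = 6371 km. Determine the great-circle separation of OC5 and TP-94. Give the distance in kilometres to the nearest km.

10230 km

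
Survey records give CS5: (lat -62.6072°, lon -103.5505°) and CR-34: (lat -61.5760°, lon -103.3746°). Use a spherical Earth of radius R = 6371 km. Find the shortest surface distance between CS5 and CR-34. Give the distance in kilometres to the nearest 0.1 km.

115.0 km

Δφ = 1.0312°,  Δλ = 0.1759°
a = sin²(Δφ/2) + cos φ₁ cos φ₂ sin²(Δλ/2) = 0.000081
c = 2·arcsin(√a) = 0.018055 rad = 1.0345°
d = R·c = 6371 × 0.018055 = 115.0 km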